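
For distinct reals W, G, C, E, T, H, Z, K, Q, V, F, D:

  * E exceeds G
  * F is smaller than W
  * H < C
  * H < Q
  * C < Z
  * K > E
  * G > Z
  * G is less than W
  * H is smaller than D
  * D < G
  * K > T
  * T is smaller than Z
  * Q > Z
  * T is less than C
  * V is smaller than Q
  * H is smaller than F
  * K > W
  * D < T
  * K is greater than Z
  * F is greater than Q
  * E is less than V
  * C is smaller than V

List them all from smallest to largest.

The consecutive links are each given: H < D; D < T; T < C; C < Z; Z < G; G < E; E < V; V < Q; Q < F; F < W; W < K.

H < D < T < C < Z < G < E < V < Q < F < W < K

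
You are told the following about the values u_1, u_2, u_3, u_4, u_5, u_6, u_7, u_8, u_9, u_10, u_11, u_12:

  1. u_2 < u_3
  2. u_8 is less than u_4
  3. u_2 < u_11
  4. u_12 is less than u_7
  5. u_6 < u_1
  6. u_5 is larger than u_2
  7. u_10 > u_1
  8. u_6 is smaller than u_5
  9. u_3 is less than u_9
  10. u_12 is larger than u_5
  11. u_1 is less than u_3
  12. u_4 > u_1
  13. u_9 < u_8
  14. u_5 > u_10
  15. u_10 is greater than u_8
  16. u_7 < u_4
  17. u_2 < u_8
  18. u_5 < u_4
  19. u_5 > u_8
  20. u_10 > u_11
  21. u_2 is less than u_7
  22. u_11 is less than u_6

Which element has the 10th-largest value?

u_6

The consecutive relations fix a unique order: u_2 < u_11 < u_6 < u_1 < u_3 < u_9 < u_8 < u_10 < u_5 < u_12 < u_7 < u_4.
The 10th largest is u_6.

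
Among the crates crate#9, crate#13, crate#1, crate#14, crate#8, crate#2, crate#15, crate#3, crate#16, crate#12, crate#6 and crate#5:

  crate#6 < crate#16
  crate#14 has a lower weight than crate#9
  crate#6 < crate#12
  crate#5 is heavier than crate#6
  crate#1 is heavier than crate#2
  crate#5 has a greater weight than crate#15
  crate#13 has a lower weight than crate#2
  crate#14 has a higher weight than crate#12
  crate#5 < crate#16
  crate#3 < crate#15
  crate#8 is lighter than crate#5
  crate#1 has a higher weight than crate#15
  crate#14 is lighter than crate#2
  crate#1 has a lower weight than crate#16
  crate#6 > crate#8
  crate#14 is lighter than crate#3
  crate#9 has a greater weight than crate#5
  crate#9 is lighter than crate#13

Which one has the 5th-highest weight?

Chaining the given pairs: crate#8 < crate#6 < crate#12 < crate#14 < crate#3 < crate#15 < crate#5 < crate#9 < crate#13 < crate#2 < crate#1 < crate#16.
The 5th largest is crate#9.

crate#9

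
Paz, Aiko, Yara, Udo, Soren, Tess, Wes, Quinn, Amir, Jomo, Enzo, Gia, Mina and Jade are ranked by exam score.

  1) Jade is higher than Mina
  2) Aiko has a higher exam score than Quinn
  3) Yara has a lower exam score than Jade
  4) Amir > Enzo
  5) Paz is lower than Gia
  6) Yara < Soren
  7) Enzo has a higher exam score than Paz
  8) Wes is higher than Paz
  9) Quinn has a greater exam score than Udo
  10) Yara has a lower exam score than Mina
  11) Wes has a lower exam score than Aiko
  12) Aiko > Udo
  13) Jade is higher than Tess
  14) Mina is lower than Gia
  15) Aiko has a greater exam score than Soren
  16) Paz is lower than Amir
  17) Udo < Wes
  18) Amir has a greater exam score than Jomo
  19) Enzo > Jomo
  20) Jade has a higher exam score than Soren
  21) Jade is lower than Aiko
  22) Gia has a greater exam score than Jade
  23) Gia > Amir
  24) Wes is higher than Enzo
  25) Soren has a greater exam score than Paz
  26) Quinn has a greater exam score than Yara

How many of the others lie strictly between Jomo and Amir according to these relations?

1

The relations place Jomo below Amir. An element lies strictly between them when it is forced above Jomo and also forced below Amir.
Above Jomo: {Enzo, Wes, Gia, Aiko}. Below Amir: {Paz, Enzo}.
Intersection: {Enzo} — 1.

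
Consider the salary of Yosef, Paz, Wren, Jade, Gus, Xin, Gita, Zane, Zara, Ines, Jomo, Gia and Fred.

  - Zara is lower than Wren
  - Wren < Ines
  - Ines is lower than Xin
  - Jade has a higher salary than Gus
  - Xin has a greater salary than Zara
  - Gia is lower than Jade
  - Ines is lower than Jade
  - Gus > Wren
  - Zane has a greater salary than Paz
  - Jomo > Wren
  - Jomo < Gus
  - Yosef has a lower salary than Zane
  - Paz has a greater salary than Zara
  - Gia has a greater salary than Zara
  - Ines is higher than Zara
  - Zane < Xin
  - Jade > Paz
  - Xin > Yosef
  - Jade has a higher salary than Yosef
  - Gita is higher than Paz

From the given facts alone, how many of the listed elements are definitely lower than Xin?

6

Directly below Xin: Yosef, Zara, Ines, Zane.
One step further: Paz, Wren (6 so far).
Nothing else is reachable below Xin; 6 in all.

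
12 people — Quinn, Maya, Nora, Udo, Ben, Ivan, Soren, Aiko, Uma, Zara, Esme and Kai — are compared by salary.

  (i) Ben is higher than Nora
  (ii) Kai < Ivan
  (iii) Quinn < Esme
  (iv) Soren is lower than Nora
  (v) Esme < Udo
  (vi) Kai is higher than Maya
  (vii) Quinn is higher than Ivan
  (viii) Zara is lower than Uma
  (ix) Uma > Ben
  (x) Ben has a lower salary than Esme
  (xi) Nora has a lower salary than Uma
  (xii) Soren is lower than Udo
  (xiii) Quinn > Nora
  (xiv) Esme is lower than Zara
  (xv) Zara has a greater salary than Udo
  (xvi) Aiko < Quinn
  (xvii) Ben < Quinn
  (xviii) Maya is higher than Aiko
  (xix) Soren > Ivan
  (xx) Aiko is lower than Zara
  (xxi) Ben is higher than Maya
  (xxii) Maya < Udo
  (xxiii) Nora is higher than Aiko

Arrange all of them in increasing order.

Nothing is placed below Aiko, so it is least; from there Aiko < Maya; Maya < Kai; Kai < Ivan; Ivan < Soren; Soren < Nora; Nora < Ben; Ben < Quinn; Quinn < Esme; Esme < Udo; Udo < Zara; Zara < Uma, each given directly.

Aiko < Maya < Kai < Ivan < Soren < Nora < Ben < Quinn < Esme < Udo < Zara < Uma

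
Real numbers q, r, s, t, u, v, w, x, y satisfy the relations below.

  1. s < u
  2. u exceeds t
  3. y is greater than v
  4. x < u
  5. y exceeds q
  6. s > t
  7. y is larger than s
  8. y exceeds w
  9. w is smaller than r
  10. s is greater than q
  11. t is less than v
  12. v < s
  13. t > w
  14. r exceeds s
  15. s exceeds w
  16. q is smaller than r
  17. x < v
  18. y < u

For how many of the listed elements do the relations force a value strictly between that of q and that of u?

The relations place q below u. An element lies strictly between them when it is forced above q and also forced below u.
Above q: {s, y, r}. Below u: {x, w, t, v, s, y}.
Intersection: {s, y} — 2.

2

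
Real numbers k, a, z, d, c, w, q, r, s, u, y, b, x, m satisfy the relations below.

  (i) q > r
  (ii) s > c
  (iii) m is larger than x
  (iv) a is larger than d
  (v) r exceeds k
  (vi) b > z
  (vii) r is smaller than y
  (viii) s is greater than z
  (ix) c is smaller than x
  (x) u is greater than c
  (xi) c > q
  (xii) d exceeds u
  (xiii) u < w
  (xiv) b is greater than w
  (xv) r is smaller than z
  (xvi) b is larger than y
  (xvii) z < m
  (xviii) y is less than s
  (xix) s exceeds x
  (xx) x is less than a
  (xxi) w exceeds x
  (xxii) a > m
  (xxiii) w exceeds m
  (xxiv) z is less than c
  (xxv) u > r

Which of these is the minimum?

r is not least since k < r; q is not least since r < q; z is not least since r < z; c is not least since z < c; x is not least since c < x; y is not least since r < y; u is not least since c < u; m is not least since z < m; w is not least since m < w; s is not least since z < s; b is not least since w < b; d is not least since u < d; a is not least since d < a.
Only k has nothing below it, so k is the minimum.

k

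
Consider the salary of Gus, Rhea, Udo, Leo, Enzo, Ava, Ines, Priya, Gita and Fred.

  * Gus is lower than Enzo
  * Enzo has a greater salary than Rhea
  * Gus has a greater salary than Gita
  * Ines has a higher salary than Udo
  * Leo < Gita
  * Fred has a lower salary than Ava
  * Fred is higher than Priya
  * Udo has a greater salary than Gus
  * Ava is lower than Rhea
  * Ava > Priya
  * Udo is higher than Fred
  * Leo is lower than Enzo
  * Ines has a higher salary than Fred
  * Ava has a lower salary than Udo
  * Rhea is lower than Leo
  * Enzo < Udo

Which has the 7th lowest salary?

Gus

Piecing the relations together gives one ordering: Priya < Fred < Ava < Rhea < Leo < Gita < Gus < Enzo < Udo < Ines.
Counting 7 from the smallest end gives Gus.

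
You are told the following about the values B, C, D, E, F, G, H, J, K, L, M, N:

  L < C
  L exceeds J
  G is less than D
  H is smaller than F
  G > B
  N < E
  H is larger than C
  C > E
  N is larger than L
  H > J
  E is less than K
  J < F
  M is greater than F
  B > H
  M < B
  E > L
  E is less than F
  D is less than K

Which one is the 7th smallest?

F

Chaining the given pairs: J < L < N < E < C < H < F < M < B < G < D < K.
The 7th smallest is F.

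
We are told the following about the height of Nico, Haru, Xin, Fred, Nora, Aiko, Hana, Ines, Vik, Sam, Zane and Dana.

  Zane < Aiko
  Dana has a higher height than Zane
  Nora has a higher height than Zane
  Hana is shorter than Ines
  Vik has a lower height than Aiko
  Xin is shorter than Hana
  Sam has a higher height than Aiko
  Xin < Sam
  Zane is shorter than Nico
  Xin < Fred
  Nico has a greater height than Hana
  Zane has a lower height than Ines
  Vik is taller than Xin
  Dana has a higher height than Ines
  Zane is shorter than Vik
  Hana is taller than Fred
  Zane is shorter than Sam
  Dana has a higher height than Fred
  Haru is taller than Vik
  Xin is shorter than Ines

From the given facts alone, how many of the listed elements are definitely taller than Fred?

4

From Fred the given relations immediately reach Hana, Dana.
From those, Ines, Nico — 4 in total.
No other element is forced above Fred by the given relations, so the count is 4.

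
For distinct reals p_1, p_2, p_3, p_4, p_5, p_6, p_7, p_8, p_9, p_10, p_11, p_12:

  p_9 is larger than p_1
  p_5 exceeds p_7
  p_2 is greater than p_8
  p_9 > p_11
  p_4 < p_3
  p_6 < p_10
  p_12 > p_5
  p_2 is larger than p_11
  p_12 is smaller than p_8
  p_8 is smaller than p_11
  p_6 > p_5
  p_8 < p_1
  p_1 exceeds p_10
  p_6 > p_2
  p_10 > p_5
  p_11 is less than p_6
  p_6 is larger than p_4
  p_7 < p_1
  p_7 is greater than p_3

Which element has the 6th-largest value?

p_11

Piecing the relations together gives one ordering: p_4 < p_3 < p_7 < p_5 < p_12 < p_8 < p_11 < p_2 < p_6 < p_10 < p_1 < p_9.
The 6th largest is p_11.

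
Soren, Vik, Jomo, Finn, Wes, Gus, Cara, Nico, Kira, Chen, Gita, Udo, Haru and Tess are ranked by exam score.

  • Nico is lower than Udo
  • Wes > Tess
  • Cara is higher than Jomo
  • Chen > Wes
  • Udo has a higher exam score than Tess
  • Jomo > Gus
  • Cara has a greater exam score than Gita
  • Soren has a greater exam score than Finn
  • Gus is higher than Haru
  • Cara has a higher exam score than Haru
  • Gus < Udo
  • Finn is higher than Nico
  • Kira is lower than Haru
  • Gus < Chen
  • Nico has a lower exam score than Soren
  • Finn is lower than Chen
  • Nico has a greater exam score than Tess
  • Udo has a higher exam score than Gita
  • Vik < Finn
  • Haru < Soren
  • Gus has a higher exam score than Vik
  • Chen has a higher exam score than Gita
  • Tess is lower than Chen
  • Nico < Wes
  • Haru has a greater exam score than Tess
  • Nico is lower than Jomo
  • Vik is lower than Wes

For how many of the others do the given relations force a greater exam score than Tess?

The elements the relations force above Tess are Nico, Haru, Gus, Udo, Finn, Soren, Jomo, Wes, Chen, Cara — no chain reaches any other.
That is 10.

10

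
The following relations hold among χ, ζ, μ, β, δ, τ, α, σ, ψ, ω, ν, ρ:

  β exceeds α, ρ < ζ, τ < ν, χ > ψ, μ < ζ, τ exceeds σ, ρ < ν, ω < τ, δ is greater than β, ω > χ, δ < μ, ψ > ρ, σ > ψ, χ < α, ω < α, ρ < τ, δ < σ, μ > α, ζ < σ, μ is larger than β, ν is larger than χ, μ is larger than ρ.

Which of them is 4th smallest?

Chaining the given pairs: ρ < ψ < χ < ω < α < β < δ < μ < ζ < σ < τ < ν.
Counting 4 from the smallest end gives ω.

ω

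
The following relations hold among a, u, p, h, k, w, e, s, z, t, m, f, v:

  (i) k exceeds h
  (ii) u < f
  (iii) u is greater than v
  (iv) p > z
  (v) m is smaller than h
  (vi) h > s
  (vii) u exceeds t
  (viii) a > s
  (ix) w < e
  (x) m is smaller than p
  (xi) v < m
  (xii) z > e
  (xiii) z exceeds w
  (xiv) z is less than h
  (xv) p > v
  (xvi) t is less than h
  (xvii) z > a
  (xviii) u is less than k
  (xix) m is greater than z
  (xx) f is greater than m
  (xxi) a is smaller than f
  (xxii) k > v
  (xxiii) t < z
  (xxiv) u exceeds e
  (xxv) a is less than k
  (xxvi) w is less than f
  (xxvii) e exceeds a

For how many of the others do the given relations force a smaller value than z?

From z the given relations immediately reach t, a, w, e.
From those, s — 5 in total.
No other element is forced below z by the given relations, so the count is 5.

5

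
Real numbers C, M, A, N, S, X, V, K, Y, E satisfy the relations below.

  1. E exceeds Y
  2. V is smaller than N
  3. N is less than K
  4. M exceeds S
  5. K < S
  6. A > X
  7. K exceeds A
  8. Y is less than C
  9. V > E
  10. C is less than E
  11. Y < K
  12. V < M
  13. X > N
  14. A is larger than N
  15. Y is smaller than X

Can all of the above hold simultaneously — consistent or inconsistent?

consistent

Every relation is compatible with Y < C < E < V < N < X < A < K < S < M; the set is consistent.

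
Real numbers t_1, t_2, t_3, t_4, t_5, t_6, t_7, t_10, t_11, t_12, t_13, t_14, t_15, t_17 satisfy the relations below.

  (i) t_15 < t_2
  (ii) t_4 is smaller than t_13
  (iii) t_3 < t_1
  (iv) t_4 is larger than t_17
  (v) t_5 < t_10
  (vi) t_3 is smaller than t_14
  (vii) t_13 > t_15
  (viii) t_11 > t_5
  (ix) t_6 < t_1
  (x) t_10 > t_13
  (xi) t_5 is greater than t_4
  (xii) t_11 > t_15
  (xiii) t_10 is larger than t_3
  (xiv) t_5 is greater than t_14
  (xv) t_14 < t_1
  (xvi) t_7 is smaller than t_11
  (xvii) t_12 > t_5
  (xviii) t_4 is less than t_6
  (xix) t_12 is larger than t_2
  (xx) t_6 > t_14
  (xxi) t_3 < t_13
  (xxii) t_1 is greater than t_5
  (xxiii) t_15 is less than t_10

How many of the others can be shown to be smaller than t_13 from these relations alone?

Directly below t_13: t_3, t_15, t_4.
One step further: t_17 (4 so far).
Nothing else is reachable below t_13; 4 in all.

4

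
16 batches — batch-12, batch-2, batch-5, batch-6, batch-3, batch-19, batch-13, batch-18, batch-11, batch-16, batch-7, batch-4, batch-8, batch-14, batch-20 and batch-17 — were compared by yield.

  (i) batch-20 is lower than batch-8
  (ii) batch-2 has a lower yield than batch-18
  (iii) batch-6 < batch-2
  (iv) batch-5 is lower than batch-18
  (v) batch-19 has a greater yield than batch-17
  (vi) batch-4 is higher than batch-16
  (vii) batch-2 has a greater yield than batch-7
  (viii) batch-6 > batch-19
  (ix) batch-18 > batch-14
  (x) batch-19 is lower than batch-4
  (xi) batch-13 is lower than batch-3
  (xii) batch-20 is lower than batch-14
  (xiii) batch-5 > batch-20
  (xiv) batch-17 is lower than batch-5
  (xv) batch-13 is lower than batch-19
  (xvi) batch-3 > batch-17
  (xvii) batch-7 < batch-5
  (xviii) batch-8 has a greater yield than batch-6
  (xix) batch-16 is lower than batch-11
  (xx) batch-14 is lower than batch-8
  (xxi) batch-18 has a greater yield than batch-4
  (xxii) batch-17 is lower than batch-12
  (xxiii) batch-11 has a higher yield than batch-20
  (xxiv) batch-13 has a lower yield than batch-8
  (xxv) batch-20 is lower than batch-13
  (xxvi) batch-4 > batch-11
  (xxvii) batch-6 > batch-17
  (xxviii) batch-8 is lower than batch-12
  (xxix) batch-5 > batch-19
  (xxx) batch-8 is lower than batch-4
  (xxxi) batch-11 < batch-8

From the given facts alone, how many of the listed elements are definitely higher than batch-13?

9

Directly above batch-13: batch-19, batch-8, batch-3.
One step further: batch-6, batch-4, batch-5, batch-12 (7 so far).
One step further: batch-2, batch-18 (9 so far).
No other element is forced above batch-13 by the given relations, so the count is 9.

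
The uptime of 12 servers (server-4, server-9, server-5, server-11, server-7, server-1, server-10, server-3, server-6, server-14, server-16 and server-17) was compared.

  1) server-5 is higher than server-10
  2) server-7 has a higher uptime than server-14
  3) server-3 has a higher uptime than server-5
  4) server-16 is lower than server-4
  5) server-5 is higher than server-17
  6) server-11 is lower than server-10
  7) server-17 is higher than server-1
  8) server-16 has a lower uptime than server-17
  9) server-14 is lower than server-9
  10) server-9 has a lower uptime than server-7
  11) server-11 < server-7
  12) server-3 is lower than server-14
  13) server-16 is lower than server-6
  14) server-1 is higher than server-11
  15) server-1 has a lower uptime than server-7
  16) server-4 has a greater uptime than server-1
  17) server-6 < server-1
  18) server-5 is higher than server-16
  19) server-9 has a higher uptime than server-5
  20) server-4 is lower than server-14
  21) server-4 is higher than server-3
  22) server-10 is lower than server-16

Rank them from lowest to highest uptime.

Each adjacent pair is fixed by a given relation: server-11 < server-10; server-10 < server-16; server-16 < server-6; server-6 < server-1; server-1 < server-17; server-17 < server-5; server-5 < server-3; server-3 < server-4; server-4 < server-14; server-14 < server-9; server-9 < server-7. Chaining them end to end gives the full order.

server-11 < server-10 < server-16 < server-6 < server-1 < server-17 < server-5 < server-3 < server-4 < server-14 < server-9 < server-7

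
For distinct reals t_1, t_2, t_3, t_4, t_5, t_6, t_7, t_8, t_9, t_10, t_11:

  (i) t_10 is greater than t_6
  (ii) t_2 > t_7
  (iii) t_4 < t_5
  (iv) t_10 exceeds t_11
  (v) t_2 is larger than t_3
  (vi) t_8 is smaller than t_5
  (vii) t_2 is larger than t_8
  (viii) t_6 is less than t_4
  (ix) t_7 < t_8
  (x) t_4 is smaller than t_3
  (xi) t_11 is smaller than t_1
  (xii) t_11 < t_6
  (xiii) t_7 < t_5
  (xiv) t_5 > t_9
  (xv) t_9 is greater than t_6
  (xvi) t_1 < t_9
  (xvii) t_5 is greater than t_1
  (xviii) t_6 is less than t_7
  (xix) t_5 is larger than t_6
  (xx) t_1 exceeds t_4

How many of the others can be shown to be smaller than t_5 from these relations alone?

Directly below t_5: t_6, t_4, t_1, t_7, t_9, t_8.
One step further: t_11 (7 so far).
Nothing else is reachable below t_5; 7 in all.

7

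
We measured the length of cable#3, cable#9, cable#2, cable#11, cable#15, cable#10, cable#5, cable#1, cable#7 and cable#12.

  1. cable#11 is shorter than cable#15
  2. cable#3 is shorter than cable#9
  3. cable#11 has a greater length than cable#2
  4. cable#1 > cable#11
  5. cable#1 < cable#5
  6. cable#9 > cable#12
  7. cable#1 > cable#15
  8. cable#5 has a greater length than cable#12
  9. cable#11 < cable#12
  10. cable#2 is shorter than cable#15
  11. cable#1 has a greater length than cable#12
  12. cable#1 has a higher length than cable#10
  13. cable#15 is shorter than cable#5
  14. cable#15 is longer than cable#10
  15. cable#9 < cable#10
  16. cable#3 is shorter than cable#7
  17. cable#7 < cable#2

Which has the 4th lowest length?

cable#11

The consecutive relations fix a unique order: cable#3 < cable#7 < cable#2 < cable#11 < cable#12 < cable#9 < cable#10 < cable#15 < cable#1 < cable#5.
The 4th smallest is cable#11.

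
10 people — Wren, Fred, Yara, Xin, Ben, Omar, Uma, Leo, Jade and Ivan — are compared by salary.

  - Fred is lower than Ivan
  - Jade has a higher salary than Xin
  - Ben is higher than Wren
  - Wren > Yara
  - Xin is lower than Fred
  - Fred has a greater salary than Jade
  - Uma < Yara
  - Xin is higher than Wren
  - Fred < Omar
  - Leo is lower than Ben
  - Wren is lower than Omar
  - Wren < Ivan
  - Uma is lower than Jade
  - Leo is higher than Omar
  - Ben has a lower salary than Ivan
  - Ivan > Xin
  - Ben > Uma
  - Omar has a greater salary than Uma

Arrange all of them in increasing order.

Each adjacent pair is fixed by a given relation: Uma < Yara; Yara < Wren; Wren < Xin; Xin < Jade; Jade < Fred; Fred < Omar; Omar < Leo; Leo < Ben; Ben < Ivan. Chaining them end to end gives the full order.

Uma < Yara < Wren < Xin < Jade < Fred < Omar < Leo < Ben < Ivan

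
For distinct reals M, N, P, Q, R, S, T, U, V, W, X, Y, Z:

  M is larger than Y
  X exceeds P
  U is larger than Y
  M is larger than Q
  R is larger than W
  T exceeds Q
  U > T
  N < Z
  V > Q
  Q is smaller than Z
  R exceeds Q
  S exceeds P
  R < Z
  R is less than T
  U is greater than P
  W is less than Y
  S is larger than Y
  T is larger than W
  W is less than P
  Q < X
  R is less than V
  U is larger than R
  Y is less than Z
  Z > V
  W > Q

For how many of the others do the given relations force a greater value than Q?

11

The elements the relations force above Q are W, R, V, P, Y, S, T, M, U, Z, X — no chain reaches any other.
That is 11.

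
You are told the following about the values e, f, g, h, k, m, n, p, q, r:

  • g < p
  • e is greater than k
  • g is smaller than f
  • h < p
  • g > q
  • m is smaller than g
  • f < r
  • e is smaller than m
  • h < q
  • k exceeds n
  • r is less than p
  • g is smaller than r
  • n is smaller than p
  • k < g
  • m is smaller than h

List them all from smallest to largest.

The consecutive links are each given: n < k; k < e; e < m; m < h; h < q; q < g; g < f; f < r; r < p.

n < k < e < m < h < q < g < f < r < p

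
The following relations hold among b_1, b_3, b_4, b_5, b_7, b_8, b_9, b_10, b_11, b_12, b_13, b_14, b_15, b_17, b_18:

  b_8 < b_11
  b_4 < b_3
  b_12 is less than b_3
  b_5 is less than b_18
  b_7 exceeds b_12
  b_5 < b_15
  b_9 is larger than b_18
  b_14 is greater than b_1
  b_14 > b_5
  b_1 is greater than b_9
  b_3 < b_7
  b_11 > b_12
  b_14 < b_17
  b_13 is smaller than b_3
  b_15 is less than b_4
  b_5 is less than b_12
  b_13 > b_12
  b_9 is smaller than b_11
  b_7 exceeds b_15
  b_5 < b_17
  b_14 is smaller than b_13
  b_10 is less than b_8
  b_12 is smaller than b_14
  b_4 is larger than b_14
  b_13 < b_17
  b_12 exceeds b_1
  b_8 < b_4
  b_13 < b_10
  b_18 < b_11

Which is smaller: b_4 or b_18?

b_18 < b_9 and b_9 < b_1 give b_18 < b_1.
With b_1 < b_12: b_18 < b_9 < b_1 < b_12.
With b_12 < b_13: b_18 < b_9 < b_1 < b_12 < b_13.
With b_13 < b_10: b_18 < b_9 < b_1 < b_12 < b_13 < b_10.
With b_10 < b_8: b_18 < b_9 < b_1 < b_12 < b_13 < b_10 < b_8.
With b_8 < b_4: b_18 < b_9 < b_1 < b_12 < b_13 < b_10 < b_8 < b_4.
So b_18 < b_4; b_18 is the smaller of the two.

b_18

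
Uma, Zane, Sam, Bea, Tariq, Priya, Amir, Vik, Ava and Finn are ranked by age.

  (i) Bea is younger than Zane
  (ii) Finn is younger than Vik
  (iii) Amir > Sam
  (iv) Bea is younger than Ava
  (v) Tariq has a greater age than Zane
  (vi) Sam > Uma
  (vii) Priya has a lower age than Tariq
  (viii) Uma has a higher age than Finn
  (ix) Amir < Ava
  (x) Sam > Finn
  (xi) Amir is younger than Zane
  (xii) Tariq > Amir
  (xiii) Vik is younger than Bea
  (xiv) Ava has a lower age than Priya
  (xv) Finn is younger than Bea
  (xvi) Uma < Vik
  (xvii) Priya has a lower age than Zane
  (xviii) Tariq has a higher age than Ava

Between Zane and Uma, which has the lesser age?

Uma

Chaining the given relations: Uma < Sam < Amir < Ava < Priya < Zane.
So Uma < Zane; Uma is the younger of the two.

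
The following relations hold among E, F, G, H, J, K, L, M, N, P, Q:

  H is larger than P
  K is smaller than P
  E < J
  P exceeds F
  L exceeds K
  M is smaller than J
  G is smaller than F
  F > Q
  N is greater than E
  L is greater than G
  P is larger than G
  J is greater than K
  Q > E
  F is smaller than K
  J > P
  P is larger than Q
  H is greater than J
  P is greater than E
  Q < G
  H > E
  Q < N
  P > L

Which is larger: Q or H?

Link the given pairs in sequence: Q < F; F < K; K < L; L < P; P < J; J < H.
Together: Q < F < K < L < P < J < H.
So Q < H; H is the larger of the two.

H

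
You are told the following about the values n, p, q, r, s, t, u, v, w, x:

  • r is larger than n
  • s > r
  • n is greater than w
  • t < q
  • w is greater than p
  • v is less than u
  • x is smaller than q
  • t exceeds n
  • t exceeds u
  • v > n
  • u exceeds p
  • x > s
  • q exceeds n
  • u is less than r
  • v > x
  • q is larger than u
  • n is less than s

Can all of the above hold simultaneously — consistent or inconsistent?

Chaining the given relations yields r < s < x < v < u, so r < u. But one relation states u < r. These cannot both hold.

inconsistent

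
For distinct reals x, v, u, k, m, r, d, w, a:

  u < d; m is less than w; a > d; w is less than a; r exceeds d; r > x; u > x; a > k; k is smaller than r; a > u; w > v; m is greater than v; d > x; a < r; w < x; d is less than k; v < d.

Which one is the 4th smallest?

x

Chaining the given pairs: v < m < w < x < u < d < k < a < r.
The 4th smallest is x.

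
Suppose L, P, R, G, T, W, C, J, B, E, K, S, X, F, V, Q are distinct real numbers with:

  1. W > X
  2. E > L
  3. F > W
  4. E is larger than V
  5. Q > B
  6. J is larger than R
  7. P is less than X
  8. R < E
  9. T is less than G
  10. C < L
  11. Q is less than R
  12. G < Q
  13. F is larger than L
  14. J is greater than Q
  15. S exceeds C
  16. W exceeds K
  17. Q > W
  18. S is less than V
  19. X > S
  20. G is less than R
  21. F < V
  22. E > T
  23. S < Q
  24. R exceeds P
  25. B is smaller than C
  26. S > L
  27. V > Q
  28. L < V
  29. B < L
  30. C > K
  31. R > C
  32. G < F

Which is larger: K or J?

J

K < C and C < L give K < L.
Then L < S extends the chain to S.
With S < X: K < C < L < S < X.
With X < W: K < C < L < S < X < W.
With W < Q: K < C < L < S < X < W < Q.
Then Q < R extends the chain to R.
Then R < J extends the chain to J.
So K < J; J is the larger of the two.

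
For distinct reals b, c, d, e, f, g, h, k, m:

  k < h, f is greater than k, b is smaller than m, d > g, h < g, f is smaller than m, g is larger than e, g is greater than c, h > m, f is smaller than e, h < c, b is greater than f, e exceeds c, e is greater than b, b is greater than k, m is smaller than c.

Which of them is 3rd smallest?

Piecing the relations together gives one ordering: k < f < b < m < h < c < e < g < d.
The 3rd smallest is b.

b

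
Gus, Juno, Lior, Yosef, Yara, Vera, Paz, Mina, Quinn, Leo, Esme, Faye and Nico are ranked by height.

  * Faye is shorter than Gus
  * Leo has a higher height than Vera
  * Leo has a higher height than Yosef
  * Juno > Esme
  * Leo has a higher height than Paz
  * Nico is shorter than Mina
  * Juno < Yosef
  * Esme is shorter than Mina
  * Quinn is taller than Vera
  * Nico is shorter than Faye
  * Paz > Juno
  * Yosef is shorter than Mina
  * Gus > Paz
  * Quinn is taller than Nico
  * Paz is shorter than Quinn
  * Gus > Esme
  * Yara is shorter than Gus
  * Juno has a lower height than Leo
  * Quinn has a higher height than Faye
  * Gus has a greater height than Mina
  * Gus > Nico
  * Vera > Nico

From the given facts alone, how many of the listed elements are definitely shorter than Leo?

6

Directly below Leo: Juno, Vera, Paz, Yosef.
One step further: Nico, Esme (6 so far).
No other element is forced below Leo by the given relations, so the count is 6.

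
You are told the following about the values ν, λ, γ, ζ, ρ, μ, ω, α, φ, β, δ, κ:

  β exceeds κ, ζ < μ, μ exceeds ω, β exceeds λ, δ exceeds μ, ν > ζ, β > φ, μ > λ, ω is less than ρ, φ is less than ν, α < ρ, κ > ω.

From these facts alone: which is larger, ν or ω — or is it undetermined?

Following every chain through ω: above ω we get κ, μ, δ, ρ, β.
ν is not reached, and no chain runs the other way from ν to ω.
So the given relations leave the order of ω and ν undetermined.

undetermined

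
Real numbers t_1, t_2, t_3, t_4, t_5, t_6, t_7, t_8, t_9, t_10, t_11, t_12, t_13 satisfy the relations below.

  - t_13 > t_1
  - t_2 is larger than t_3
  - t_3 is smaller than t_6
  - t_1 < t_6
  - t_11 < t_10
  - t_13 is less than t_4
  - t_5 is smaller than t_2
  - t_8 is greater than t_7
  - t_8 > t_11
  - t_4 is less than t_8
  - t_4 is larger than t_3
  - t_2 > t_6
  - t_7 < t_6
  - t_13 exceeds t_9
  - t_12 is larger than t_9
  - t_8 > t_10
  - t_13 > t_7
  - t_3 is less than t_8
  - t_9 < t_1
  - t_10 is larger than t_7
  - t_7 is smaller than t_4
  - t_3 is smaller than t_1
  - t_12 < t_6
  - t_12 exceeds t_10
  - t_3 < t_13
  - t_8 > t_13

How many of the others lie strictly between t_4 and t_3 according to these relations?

2

Chaining upward from t_3 reaches: t_1, t_13, t_6, t_2, t_8.
Chaining downward from t_4 reaches: t_7, t_9, t_1, t_13.
Strictly between t_3 and t_4 are those in both lists: t_1, t_13 — 2 elements.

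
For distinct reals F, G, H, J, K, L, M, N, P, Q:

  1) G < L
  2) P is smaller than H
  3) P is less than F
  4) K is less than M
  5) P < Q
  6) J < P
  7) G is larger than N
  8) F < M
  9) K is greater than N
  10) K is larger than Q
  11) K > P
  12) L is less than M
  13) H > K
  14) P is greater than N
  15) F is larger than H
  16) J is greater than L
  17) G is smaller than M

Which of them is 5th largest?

The consecutive relations fix a unique order: N < G < L < J < P < Q < K < H < F < M.
Counting 5 from the largest end gives Q.

Q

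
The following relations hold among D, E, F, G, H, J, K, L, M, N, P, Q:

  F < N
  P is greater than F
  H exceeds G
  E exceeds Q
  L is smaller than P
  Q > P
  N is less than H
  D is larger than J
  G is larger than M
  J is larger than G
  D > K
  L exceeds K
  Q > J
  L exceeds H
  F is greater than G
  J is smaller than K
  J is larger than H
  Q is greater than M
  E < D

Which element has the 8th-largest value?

H

Chaining the given pairs: M < G < F < N < H < J < K < L < P < Q < E < D.
Counting 8 from the largest end gives H.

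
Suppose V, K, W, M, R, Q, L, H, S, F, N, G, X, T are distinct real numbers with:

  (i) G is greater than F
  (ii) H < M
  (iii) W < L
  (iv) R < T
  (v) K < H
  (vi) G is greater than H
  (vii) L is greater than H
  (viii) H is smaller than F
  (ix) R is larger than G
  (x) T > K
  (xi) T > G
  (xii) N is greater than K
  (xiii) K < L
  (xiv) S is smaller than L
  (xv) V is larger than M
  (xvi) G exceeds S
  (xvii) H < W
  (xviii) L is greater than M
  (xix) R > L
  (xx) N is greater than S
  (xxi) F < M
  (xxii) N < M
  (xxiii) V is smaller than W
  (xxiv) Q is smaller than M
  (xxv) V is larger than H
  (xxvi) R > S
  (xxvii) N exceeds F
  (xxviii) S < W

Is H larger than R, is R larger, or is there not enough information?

H < F and F < N give H < N.
With N < M: H < F < N < M.
Then M < V extends the chain to V.
Then V < W extends the chain to W.
Then W < L extends the chain to L.
With L < R: H < F < N < M < V < W < L < R.
So R is larger.

R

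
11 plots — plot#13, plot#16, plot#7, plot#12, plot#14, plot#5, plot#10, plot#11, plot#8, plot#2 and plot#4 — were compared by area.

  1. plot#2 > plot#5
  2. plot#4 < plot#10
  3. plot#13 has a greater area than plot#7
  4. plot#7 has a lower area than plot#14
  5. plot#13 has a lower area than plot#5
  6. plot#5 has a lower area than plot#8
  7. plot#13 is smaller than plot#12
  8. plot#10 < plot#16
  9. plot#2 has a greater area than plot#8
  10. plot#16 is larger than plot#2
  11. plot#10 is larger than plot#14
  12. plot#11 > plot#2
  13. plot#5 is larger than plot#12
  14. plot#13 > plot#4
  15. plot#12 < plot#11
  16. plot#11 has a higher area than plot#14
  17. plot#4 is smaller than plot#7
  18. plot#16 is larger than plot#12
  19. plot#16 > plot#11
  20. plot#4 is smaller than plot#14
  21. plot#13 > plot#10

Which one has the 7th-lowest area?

plot#5

Piecing the relations together gives one ordering: plot#4 < plot#7 < plot#14 < plot#10 < plot#13 < plot#12 < plot#5 < plot#8 < plot#2 < plot#11 < plot#16.
The 7th smallest is plot#5.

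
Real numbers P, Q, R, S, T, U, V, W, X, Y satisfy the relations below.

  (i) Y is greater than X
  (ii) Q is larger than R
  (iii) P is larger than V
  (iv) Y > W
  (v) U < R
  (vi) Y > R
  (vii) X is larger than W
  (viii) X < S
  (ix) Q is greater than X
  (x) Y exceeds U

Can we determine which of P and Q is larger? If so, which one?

undetermined

Following every chain through Q: below Q we get W, U, X, R.
P is not reached, and no chain runs the other way from P to Q.
So the given relations leave the order of Q and P undetermined.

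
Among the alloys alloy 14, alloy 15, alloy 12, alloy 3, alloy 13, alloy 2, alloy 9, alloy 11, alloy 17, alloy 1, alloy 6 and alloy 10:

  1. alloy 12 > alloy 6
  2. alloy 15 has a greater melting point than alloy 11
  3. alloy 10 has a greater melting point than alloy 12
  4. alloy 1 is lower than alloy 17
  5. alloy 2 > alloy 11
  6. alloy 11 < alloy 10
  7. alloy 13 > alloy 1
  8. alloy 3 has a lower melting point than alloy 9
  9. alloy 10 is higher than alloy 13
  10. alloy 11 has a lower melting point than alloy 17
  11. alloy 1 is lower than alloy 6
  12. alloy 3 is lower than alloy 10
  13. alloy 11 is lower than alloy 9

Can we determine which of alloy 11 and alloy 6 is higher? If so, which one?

Following every chain through alloy 6: above alloy 6 we get alloy 12, alloy 10; below alloy 6 we get alloy 1.
alloy 11 is not reached, and no chain runs the other way from alloy 11 to alloy 6.
So the given relations leave the order of alloy 6 and alloy 11 undetermined.

undetermined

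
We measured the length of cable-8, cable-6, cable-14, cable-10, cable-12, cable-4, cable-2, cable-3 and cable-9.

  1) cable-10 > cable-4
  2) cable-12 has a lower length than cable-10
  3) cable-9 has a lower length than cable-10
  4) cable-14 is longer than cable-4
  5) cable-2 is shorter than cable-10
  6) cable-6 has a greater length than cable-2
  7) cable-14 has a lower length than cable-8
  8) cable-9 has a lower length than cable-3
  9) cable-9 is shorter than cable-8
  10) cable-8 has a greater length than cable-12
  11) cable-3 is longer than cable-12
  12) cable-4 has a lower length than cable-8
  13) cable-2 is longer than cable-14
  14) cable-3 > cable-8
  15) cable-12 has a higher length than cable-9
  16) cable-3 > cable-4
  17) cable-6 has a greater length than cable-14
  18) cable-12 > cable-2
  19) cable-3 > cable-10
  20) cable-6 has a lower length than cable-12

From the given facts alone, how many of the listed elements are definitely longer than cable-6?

From cable-6 the given relations immediately reach cable-12.
From those, cable-8, cable-10, cable-3 — 4 in total.
Nothing else is reachable above cable-6; 4 in all.

4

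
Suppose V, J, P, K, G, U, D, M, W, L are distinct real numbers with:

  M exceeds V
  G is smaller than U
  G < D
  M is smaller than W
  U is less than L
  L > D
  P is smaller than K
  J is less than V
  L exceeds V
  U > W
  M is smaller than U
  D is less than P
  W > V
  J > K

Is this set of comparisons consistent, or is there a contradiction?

consistent

Every relation is compatible with G < D < P < K < J < V < M < W < U < L; the set is consistent.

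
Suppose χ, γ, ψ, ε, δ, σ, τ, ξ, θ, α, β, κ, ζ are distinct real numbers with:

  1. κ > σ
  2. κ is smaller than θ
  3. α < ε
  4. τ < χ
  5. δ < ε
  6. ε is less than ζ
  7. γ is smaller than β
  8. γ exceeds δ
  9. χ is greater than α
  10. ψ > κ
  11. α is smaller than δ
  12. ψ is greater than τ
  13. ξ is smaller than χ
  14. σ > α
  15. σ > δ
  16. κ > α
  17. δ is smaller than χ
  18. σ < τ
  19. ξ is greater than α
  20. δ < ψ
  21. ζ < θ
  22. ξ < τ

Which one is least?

α

Chaining upward from α: directly above it, δ, ε, σ, ξ, κ, χ; then γ, ζ, θ, τ, ψ; then β.
That covers every other element, and nothing is given below α, so α is the least.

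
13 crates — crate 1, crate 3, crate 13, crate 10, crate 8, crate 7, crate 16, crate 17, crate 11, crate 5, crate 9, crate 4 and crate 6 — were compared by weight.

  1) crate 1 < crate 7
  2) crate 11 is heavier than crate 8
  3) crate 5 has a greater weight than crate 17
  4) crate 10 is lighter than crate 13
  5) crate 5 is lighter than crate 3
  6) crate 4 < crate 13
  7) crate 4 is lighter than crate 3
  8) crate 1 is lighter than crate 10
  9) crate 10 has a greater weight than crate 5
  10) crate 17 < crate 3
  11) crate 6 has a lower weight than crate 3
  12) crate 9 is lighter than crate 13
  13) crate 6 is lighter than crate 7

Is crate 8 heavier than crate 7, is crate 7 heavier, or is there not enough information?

Following every chain through crate 8: above crate 8 we get crate 11.
crate 7 is not reached, and no chain runs the other way from crate 7 to crate 8.
So the given relations leave the order of crate 8 and crate 7 undetermined.

undetermined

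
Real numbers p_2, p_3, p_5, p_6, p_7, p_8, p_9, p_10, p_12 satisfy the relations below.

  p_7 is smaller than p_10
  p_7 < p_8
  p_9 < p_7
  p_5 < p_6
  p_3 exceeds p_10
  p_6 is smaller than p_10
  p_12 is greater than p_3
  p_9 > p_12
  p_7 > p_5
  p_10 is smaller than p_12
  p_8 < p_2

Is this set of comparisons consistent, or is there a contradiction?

inconsistent

Chaining the given relations yields p_10 < p_3 < p_12 < p_9 < p_7, so p_10 < p_7. But one relation states p_7 < p_10. These cannot both hold.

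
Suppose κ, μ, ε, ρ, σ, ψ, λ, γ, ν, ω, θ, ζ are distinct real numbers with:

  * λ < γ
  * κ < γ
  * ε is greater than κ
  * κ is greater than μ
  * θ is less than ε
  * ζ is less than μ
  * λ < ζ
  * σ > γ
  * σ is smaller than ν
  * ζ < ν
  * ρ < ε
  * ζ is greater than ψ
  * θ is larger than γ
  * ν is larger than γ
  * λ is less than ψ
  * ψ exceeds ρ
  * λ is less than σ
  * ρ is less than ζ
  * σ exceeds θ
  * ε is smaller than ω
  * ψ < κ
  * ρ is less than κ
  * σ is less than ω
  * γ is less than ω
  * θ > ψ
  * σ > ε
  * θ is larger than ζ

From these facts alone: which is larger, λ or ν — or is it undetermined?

Link the given pairs in sequence: λ < ψ; ψ < ζ; ζ < μ; μ < κ; κ < γ; γ < θ; θ < ε; ε < σ; σ < ν.
Chaining these gives λ < ψ < ζ < μ < κ < γ < θ < ε < σ < ν.
So ν is larger.

ν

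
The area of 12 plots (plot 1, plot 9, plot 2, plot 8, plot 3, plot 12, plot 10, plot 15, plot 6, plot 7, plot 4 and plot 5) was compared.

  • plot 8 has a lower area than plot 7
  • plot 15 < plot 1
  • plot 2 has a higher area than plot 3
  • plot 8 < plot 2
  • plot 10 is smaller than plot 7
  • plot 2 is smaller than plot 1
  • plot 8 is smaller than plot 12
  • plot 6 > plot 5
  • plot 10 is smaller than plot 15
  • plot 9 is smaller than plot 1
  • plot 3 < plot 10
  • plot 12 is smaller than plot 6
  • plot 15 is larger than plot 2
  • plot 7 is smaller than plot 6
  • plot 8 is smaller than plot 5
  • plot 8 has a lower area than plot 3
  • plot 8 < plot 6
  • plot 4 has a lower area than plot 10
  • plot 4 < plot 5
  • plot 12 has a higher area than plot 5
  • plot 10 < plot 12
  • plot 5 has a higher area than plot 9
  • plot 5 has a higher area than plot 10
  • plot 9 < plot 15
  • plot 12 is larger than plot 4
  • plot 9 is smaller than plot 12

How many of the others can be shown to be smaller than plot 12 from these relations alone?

The elements the relations force below plot 12 are plot 8, plot 3, plot 4, plot 10, plot 9, plot 5 — no chain reaches any other.
That is 6.

6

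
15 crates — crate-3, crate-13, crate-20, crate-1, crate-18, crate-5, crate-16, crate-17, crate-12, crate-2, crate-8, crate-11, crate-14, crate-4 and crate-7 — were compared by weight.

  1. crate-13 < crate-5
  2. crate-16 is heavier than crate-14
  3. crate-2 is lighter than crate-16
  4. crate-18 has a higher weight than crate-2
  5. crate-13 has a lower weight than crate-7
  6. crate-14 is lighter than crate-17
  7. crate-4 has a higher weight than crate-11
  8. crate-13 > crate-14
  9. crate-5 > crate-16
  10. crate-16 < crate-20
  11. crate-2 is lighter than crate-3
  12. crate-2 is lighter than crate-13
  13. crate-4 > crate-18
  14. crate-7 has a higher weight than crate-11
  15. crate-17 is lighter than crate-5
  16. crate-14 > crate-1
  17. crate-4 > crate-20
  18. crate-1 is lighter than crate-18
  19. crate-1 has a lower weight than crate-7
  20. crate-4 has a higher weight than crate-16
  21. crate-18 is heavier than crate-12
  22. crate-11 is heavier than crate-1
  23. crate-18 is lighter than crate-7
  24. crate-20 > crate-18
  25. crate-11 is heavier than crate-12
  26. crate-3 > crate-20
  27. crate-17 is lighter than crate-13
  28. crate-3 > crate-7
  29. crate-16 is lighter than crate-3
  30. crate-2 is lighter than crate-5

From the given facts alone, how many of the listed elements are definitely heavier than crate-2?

From crate-2 the given relations immediately reach crate-18, crate-13, crate-16, crate-5, crate-3.
From those, crate-7, crate-20, crate-4 — 8 in total.
No other element is forced above crate-2 by the given relations, so the count is 8.

8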